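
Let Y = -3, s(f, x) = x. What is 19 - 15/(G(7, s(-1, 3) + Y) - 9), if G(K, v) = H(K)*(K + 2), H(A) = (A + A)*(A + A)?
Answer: 2222/117 ≈ 18.991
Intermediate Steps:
H(A) = 4*A² (H(A) = (2*A)*(2*A) = 4*A²)
G(K, v) = 4*K²*(2 + K) (G(K, v) = (4*K²)*(K + 2) = (4*K²)*(2 + K) = 4*K²*(2 + K))
19 - 15/(G(7, s(-1, 3) + Y) - 9) = 19 - 15/(4*7²*(2 + 7) - 9) = 19 - 15/(4*49*9 - 9) = 19 - 15/(1764 - 9) = 19 - 15/1755 = 19 - 15*1/1755 = 19 - 1/117 = 2222/117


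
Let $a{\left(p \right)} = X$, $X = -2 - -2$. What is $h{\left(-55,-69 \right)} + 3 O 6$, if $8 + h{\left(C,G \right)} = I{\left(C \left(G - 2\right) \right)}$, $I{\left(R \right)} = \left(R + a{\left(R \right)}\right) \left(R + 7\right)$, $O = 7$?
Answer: $15276478$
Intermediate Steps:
$X = 0$ ($X = -2 + 2 = 0$)
$a{\left(p \right)} = 0$
$I{\left(R \right)} = R \left(7 + R\right)$ ($I{\left(R \right)} = \left(R + 0\right) \left(R + 7\right) = R \left(7 + R\right)$)
$h{\left(C,G \right)} = -8 + C \left(-2 + G\right) \left(7 + C \left(-2 + G\right)\right)$ ($h{\left(C,G \right)} = -8 + C \left(G - 2\right) \left(7 + C \left(G - 2\right)\right) = -8 + C \left(-2 + G\right) \left(7 + C \left(-2 + G\right)\right)$)
$h{\left(-55,-69 \right)} + 3 O 6 = \left(-8 + \left(-55\right)^{2} \left(-2 - 69\right)^{2} + 7 \left(-55\right) \left(-2 - 69\right)\right) + 3 \cdot 7 \cdot 6 = \left(-8 + 3025 \left(-71\right)^{2} + 7 \left(-55\right) \left(-71\right)\right) + 21 \cdot 6 = \left(-8 + 3025 \cdot 5041 + 27335\right) + 126 = \left(-8 + 15249025 + 27335\right) + 126 = 15276352 + 126 = 15276478$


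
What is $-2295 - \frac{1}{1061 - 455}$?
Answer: $- \frac{1390771}{606} \approx -2295.0$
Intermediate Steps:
$-2295 - \frac{1}{1061 - 455} = -2295 - \frac{1}{606} = - \frac{1390771}{606}$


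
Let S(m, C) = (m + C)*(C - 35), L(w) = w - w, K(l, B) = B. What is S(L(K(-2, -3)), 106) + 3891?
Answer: 11417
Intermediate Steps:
L(w) = 0
S(m, C) = (-35 + C)*(C + m) (S(m, C) = (C + m)*(-35 + C) = (-35 + C)*(C + m))
S(L(K(-2, -3)), 106) + 3891 = (106² - 35*106 - 35*0 + 106*0) + 3891 = (11236 - 3710 + 0 + 0) + 3891 = 7526 + 3891 = 11417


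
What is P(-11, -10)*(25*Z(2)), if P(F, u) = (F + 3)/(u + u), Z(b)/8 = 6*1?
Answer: 480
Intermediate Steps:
Z(b) = 48 (Z(b) = 8*(6*1) = 8*6 = 48)
P(F, u) = (3 + F)/(2*u) (P(F, u) = (3 + F)/((2*u)) = (3 + F)*(1/(2*u)) = (3 + F)/(2*u))
P(-11, -10)*(25*Z(2)) = ((½)*(3 - 11)/(-10))*(25*48) = ((½)*(-⅒)*(-8))*1200 = (⅖)*1200 = 480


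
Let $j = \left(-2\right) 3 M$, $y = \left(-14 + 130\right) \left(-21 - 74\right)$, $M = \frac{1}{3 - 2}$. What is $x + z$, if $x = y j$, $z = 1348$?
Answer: $67468$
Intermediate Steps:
$M = 1$ ($M = 1^{-1} = 1$)
$y = -11020$ ($y = 116 \left(-95\right) = -11020$)
$j = -6$ ($j = \left(-2\right) 3 \cdot 1 = \left(-6\right) 1 = -6$)
$x = 66120$ ($x = \left(-11020\right) \left(-6\right) = 66120$)
$x + z = 66120 + 1348 = 67468$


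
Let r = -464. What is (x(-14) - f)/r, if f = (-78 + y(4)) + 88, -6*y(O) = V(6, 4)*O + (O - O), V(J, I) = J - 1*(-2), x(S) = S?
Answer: 7/174 ≈ 0.040230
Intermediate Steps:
V(J, I) = 2 + J (V(J, I) = J + 2 = 2 + J)
y(O) = -4*O/3 (y(O) = -((2 + 6)*O + (O - O))/6 = -(8*O + 0)/6 = -4*O/3)
f = 14/3 (f = (-78 - 4/3*4) + 88 = (-78 - 16/3) + 88 = -250/3 + 88 = 14/3 ≈ 4.6667)
(x(-14) - f)/r = (-14 - 1*14/3)/(-464) = (-14 - 14/3)*(-1/464) = -56/3*(-1/464) = 7/174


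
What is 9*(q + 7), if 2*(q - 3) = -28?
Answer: -36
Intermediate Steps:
q = -11 (q = 3 + (1/2)*(-28) = 3 - 14 = -11)
9*(q + 7) = 9*(-11 + 7) = 9*(-4) = -36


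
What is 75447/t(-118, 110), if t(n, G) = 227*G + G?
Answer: 25149/8360 ≈ 3.0083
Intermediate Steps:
t(n, G) = 228*G
75447/t(-118, 110) = 75447/((228*110)) = 75447/25080 = 75447*(1/25080) = 25149/8360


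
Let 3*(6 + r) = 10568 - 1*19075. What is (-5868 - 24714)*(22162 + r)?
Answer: -590854434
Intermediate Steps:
r = -8525/3 (r = -6 + (10568 - 1*19075)/3 = -6 + (10568 - 19075)/3 = -6 + (⅓)*(-8507) = -6 - 8507/3 = -8525/3 ≈ -2841.7)
(-5868 - 24714)*(22162 + r) = (-5868 - 24714)*(22162 - 8525/3) = -30582*57961/3 = -590854434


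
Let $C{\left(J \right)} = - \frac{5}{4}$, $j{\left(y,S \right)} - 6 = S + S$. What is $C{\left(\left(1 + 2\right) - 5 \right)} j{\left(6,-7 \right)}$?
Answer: $10$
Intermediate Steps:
$j{\left(y,S \right)} = 6 + 2 S$ ($j{\left(y,S \right)} = 6 + \left(S + S\right) = 6 + 2 S$)
$C{\left(J \right)} = - \frac{5}{4}$ ($C{\left(J \right)} = \left(-5\right) \frac{1}{4} = - \frac{5}{4}$)
$C{\left(\left(1 + 2\right) - 5 \right)} j{\left(6,-7 \right)} = - \frac{5 \left(6 + 2 \left(-7\right)\right)}{4} = - \frac{5 \left(6 - 14\right)}{4} = \left(- \frac{5}{4}\right) \left(-8\right) = 10$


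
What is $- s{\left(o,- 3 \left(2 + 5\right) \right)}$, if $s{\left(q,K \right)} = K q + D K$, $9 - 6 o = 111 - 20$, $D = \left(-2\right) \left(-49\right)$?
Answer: $1771$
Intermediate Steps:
$D = 98$
$o = - \frac{41}{3}$ ($o = \frac{3}{2} - \frac{111 - 20}{6} = \frac{3}{2} - \frac{91}{6} = - \frac{41}{3} \approx -13.667$)
$s{\left(q,K \right)} = 98 K + K q$ ($s{\left(q,K \right)} = K q + 98 K = 98 K + K q$)
$- s{\left(o,- 3 \left(2 + 5\right) \right)} = - - 3 \left(2 + 5\right) \left(98 - \frac{41}{3}\right) = - \frac{\left(-3\right) 7 \cdot 253}{3} = - \frac{\left(-21\right) 253}{3} = \left(-1\right) \left(-1771\right) = 1771$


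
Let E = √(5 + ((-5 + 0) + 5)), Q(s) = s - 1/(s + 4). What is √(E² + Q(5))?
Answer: √89/3 ≈ 3.1447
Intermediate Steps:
Q(s) = s - 1/(4 + s)
E = √5 (E = √(5 + (-5 + 5)) = √(5 + 0) = √5 ≈ 2.2361)
√(E² + Q(5)) = √((√5)² + (-1 + 5² + 4*5)/(4 + 5)) = √(5 + (-1 + 25 + 20)/9) = √(5 + (⅑)*44) = √(5 + 44/9) = √(89/9) = √89/3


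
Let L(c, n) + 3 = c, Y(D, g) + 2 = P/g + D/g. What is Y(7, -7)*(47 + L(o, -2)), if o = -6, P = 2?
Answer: -874/7 ≈ -124.86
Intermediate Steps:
Y(D, g) = -2 + 2/g + D/g (Y(D, g) = -2 + (2/g + D/g) = -2 + 2/g + D/g)
L(c, n) = -3 + c
Y(7, -7)*(47 + L(o, -2)) = ((2 + 7 - 2*(-7))/(-7))*(47 + (-3 - 6)) = (-(2 + 7 + 14)/7)*(47 - 9) = -⅐*23*38 = -23/7*38 = -874/7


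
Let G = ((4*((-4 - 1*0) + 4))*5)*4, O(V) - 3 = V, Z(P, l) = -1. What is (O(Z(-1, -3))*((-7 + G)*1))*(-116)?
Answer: 1624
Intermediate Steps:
O(V) = 3 + V
G = 0 (G = ((4*((-4 + 0) + 4))*5)*4 = ((4*(-4 + 4))*5)*4 = ((4*0)*5)*4 = (0*5)*4 = 0*4 = 0)
(O(Z(-1, -3))*((-7 + G)*1))*(-116) = ((3 - 1)*((-7 + 0)*1))*(-116) = (2*(-7*1))*(-116) = (2*(-7))*(-116) = -14*(-116) = 1624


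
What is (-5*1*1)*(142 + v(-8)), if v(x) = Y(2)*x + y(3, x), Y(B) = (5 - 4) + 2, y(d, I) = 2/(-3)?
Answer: -1760/3 ≈ -586.67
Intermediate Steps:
y(d, I) = -⅔ (y(d, I) = 2*(-⅓) = -⅔)
Y(B) = 3 (Y(B) = 1 + 2 = 3)
v(x) = -⅔ + 3*x (v(x) = 3*x - ⅔ = -⅔ + 3*x)
(-5*1*1)*(142 + v(-8)) = (-5*1*1)*(142 + (-⅔ + 3*(-8))) = (-5*1)*(142 + (-⅔ - 24)) = -5*(142 - 74/3) = -5*352/3 = -1760/3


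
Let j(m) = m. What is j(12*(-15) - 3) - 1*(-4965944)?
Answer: 4965761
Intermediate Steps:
j(12*(-15) - 3) - 1*(-4965944) = (12*(-15) - 3) - 1*(-4965944) = (-180 - 3) + 4965944 = -183 + 4965944 = 4965761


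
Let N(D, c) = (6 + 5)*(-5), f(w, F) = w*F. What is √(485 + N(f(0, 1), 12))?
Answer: √430 ≈ 20.736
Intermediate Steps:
f(w, F) = F*w
N(D, c) = -55 (N(D, c) = 11*(-5) = -55)
√(485 + N(f(0, 1), 12)) = √(485 - 55) = √430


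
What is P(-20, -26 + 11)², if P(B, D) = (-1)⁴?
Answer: 1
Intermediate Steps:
P(B, D) = 1
P(-20, -26 + 11)² = 1² = 1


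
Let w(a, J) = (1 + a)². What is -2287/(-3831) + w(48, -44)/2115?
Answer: 4678412/2700855 ≈ 1.7322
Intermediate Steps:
-2287/(-3831) + w(48, -44)/2115 = -2287/(-3831) + (1 + 48)²/2115 = -2287*(-1/3831) + 49²*(1/2115) = 2287/3831 + 2401*(1/2115) = 2287/3831 + 2401/2115 = 4678412/2700855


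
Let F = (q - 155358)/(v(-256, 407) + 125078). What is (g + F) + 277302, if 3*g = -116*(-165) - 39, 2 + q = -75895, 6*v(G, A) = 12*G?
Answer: 11778427133/41522 ≈ 2.8367e+5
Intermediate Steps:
v(G, A) = 2*G (v(G, A) = (12*G)/6 = 2*G)
q = -75897 (q = -2 - 75895 = -75897)
g = 6367 (g = (-116*(-165) - 39)/3 = (19140 - 39)/3 = (⅓)*19101 = 6367)
F = -77085/41522 (F = (-75897 - 155358)/(2*(-256) + 125078) = -231255/(-512 + 125078) = -231255/124566 = -231255*1/124566 = -77085/41522 ≈ -1.8565)
(g + F) + 277302 = (6367 - 77085/41522) + 277302 = 264293489/41522 + 277302 = 11778427133/41522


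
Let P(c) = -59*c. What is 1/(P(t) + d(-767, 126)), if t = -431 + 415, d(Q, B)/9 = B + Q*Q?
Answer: 1/5296679 ≈ 1.8880e-7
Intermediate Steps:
d(Q, B) = 9*B + 9*Q² (d(Q, B) = 9*(B + Q*Q) = 9*(B + Q²) = 9*B + 9*Q²)
t = -16
1/(P(t) + d(-767, 126)) = 1/(-59*(-16) + (9*126 + 9*(-767)²)) = 1/(944 + (1134 + 9*588289)) = 1/(944 + (1134 + 5294601)) = 1/(944 + 5295735) = 1/5296679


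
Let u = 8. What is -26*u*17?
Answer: -3536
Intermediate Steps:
-26*u*17 = -26*8*17 = -208*17 = -3536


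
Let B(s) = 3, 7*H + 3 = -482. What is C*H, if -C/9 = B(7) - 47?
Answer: -192060/7 ≈ -27437.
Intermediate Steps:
H = -485/7 (H = -3/7 + (⅐)*(-482) = -3/7 - 482/7 = -485/7 ≈ -69.286)
C = 396 (C = -9*(3 - 47) = -9*(-44) = 396)
C*H = 396*(-485/7) = -192060/7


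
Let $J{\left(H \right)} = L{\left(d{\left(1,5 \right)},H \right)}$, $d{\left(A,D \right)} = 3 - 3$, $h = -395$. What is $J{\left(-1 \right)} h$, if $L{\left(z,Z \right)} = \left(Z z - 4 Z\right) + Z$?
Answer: $-1185$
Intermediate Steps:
$d{\left(A,D \right)} = 0$ ($d{\left(A,D \right)} = 3 - 3 = 0$)
$L{\left(z,Z \right)} = - 3 Z + Z z$ ($L{\left(z,Z \right)} = \left(- 4 Z + Z z\right) + Z = - 3 Z + Z z$)
$J{\left(H \right)} = - 3 H$ ($J{\left(H \right)} = H \left(-3 + 0\right) = H \left(-3\right) = - 3 H$)
$J{\left(-1 \right)} h = \left(-3\right) \left(-1\right) \left(-395\right) = 3 \left(-395\right) = -1185$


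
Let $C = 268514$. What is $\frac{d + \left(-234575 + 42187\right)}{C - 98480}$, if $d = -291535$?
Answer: $- \frac{483923}{170034} \approx -2.846$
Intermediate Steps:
$\frac{d + \left(-234575 + 42187\right)}{C - 98480} = \frac{-291535 + \left(-234575 + 42187\right)}{268514 - 98480} = \frac{-291535 - 192388}{170034} = \left(-483923\right) \frac{1}{170034} = - \frac{483923}{170034}$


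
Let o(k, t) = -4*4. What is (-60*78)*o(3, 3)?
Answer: 74880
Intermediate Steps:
o(k, t) = -16
(-60*78)*o(3, 3) = -60*78*(-16) = -4680*(-16) = 74880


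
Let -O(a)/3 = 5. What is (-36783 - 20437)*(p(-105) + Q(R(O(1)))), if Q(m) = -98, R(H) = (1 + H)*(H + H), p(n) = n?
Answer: 11615660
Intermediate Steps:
O(a) = -15 (O(a) = -3*5 = -15)
R(H) = 2*H*(1 + H) (R(H) = (1 + H)*(2*H) = 2*H*(1 + H))
(-36783 - 20437)*(p(-105) + Q(R(O(1)))) = (-36783 - 20437)*(-105 - 98) = -57220*(-203) = 11615660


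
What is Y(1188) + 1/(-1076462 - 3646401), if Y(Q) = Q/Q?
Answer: 4722862/4722863 ≈ 1.0000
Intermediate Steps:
Y(Q) = 1
Y(1188) + 1/(-1076462 - 3646401) = 1 + 1/(-1076462 - 3646401) = 1 + 1/(-4722863) = 1 - 1/4722863 = 4722862/4722863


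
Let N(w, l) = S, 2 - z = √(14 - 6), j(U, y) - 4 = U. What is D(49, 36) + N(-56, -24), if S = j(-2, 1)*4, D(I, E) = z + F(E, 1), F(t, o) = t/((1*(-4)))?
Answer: 1 - 2*√2 ≈ -1.8284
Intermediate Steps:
j(U, y) = 4 + U
z = 2 - 2*√2 (z = 2 - √(14 - 6) = 2 - √8 = 2 - 2*√2 ≈ -0.82843)
F(t, o) = -t/4 (F(t, o) = t/(-4) = t*(-¼) = -t/4)
D(I, E) = 2 - 2*√2 - E/4 (D(I, E) = (2 - 2*√2) - E/4 = 2 - 2*√2 - E/4)
S = 8 (S = (4 - 2)*4 = 2*4 = 8)
N(w, l) = 8
D(49, 36) + N(-56, -24) = (2 - 2*√2 - ¼*36) + 8 = (2 - 2*√2 - 9) + 8 = (-7 - 2*√2) + 8 = 1 - 2*√2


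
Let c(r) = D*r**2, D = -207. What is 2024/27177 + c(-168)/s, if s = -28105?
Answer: 22690702808/109115655 ≈ 207.95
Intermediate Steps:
c(r) = -207*r**2
2024/27177 + c(-168)/s = 2024/27177 - 207*(-168)**2/(-28105) = 2024*(1/27177) - 207*28224*(-1/28105) = 2024/27177 - 5842368*(-1/28105) = 2024/27177 + 834624/4015 = 22690702808/109115655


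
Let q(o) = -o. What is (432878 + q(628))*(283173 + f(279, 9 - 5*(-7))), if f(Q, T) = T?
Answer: 122420548250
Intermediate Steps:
(432878 + q(628))*(283173 + f(279, 9 - 5*(-7))) = (432878 - 1*628)*(283173 + (9 - 5*(-7))) = (432878 - 628)*(283173 + (9 + 35)) = 432250*(283173 + 44) = 432250*283217 = 122420548250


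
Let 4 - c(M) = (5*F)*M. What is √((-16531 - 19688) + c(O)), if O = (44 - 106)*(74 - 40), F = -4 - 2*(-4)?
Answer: √5945 ≈ 77.104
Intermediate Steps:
F = 4 (F = -4 + 8 = 4)
O = -2108 (O = -62*34 = -2108)
c(M) = 4 - 20*M (c(M) = 4 - 5*4*M = 4 - 20*M)
√((-16531 - 19688) + c(O)) = √((-16531 - 19688) + (4 - 20*(-2108))) = √(-36219 + (4 + 42160)) = √(-36219 + 42164) = √5945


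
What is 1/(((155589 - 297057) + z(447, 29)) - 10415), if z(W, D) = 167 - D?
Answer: -1/151745 ≈ -6.5900e-6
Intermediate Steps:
1/(((155589 - 297057) + z(447, 29)) - 10415) = 1/(((155589 - 297057) + (167 - 1*29)) - 10415) = 1/((-141468 + (167 - 29)) - 10415) = 1/((-141468 + 138) - 10415) = 1/(-141330 - 10415) = 1/(-151745) = -1/151745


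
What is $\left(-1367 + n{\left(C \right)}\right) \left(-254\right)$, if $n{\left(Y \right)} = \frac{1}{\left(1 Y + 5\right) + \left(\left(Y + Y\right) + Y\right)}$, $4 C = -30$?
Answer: $\frac{8680704}{25} \approx 3.4723 \cdot 10^{5}$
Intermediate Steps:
$C = - \frac{15}{2}$ ($C = \frac{1}{4} \left(-30\right) = - \frac{15}{2} \approx -7.5$)
$n{\left(Y \right)} = \frac{1}{5 + 4 Y}$ ($n{\left(Y \right)} = \frac{1}{\left(Y + 5\right) + \left(2 Y + Y\right)} = \frac{1}{\left(5 + Y\right) + 3 Y} = \frac{1}{5 + 4 Y}$)
$\left(-1367 + n{\left(C \right)}\right) \left(-254\right) = \left(-1367 + \frac{1}{5 + 4 \left(- \frac{15}{2}\right)}\right) \left(-254\right) = \left(-1367 + \frac{1}{5 - 30}\right) \left(-254\right) = \left(-1367 + \frac{1}{-25}\right) \left(-254\right) = \left(-1367 - \frac{1}{25}\right) \left(-254\right) = \left(- \frac{34176}{25}\right) \left(-254\right) = \frac{8680704}{25}$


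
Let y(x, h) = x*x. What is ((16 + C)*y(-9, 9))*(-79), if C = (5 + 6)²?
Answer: -876663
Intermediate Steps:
y(x, h) = x²
C = 121 (C = 11² = 121)
((16 + C)*y(-9, 9))*(-79) = ((16 + 121)*(-9)²)*(-79) = (137*81)*(-79) = 11097*(-79) = -876663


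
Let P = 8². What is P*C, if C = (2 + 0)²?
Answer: 256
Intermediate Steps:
P = 64
C = 4 (C = 2² = 4)
P*C = 64*4 = 256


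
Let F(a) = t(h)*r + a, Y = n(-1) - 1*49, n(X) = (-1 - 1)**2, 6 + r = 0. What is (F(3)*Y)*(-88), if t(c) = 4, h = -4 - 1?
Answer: -83160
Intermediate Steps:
h = -5
r = -6 (r = -6 + 0 = -6)
n(X) = 4 (n(X) = (-2)**2 = 4)
Y = -45 (Y = 4 - 1*49 = 4 - 49 = -45)
F(a) = -24 + a (F(a) = 4*(-6) + a = -24 + a)
(F(3)*Y)*(-88) = ((-24 + 3)*(-45))*(-88) = -21*(-45)*(-88) = 945*(-88) = -83160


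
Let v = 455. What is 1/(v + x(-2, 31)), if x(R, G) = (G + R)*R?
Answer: 1/397 ≈ 0.0025189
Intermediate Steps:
x(R, G) = R*(G + R)
1/(v + x(-2, 31)) = 1/(455 - 2*(31 - 2)) = 1/(455 - 2*29) = 1/(455 - 58) = 1/397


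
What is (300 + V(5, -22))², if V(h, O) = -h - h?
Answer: 84100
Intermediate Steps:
V(h, O) = -2*h
(300 + V(5, -22))² = (300 - 2*5)² = (300 - 10)² = 290² = 84100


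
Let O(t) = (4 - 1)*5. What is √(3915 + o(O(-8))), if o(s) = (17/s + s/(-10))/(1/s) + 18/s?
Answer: √391070/10 ≈ 62.536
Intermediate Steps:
O(t) = 15 (O(t) = 3*5 = 15)
o(s) = 18/s + s*(17/s - s/10) (o(s) = (17/s + s*(-⅒))*s + 18/s = (17/s - s/10)*s + 18/s = s*(17/s - s/10) + 18/s = 18/s + s*(17/s - s/10))
√(3915 + o(O(-8))) = √(3915 + (17 + 18/15 - ⅒*15²)) = √(3915 + (17 + 18*(1/15) - ⅒*225)) = √(3915 + (17 + 6/5 - 45/2)) = √(3915 - 43/10) = √(39107/10) = √391070/10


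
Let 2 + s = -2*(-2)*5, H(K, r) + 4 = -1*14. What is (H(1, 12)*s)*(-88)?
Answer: 28512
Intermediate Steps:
H(K, r) = -18 (H(K, r) = -4 - 1*14 = -4 - 14 = -18)
s = 18 (s = -2 - 2*(-2)*5 = -2 + 4*5 = -2 + 20 = 18)
(H(1, 12)*s)*(-88) = -18*18*(-88) = -324*(-88) = 28512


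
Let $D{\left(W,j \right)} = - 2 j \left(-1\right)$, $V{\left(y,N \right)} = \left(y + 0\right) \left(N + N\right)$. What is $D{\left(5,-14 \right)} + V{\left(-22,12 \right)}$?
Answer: $-556$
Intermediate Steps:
$V{\left(y,N \right)} = 2 N y$ ($V{\left(y,N \right)} = y 2 N = 2 N y$)
$D{\left(W,j \right)} = 2 j$
$D{\left(5,-14 \right)} + V{\left(-22,12 \right)} = 2 \left(-14\right) + 2 \cdot 12 \left(-22\right) = -28 - 528 = -556$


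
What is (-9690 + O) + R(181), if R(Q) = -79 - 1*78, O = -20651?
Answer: -30498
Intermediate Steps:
R(Q) = -157 (R(Q) = -79 - 78 = -157)
(-9690 + O) + R(181) = (-9690 - 20651) - 157 = -30341 - 157 = -30498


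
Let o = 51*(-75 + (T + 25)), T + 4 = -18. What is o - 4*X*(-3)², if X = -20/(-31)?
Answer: -114552/31 ≈ -3695.2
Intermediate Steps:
T = -22 (T = -4 - 18 = -22)
X = 20/31 (X = -20*(-1/31) = 20/31 ≈ 0.64516)
o = -3672 (o = 51*(-75 + (-22 + 25)) = 51*(-75 + 3) = 51*(-72) = -3672)
o - 4*X*(-3)² = -3672 - 4*(20/31)*(-3)² = -3672 - 80*9/31 = -3672 - 1*720/31 = -3672 - 720/31 = -114552/31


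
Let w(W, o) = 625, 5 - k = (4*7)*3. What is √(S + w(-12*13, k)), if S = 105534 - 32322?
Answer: √73837 ≈ 271.73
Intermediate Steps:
k = -79 (k = 5 - 4*7*3 = 5 - 28*3 = 5 - 1*84 = 5 - 84 = -79)
S = 73212
√(S + w(-12*13, k)) = √(73212 + 625) = √73837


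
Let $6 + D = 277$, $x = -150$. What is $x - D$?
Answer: $-421$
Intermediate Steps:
$D = 271$ ($D = -6 + 277 = 271$)
$x - D = -150 - 271 = -421$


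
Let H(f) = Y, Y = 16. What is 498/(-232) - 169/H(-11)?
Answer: -5897/464 ≈ -12.709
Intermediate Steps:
H(f) = 16
498/(-232) - 169/H(-11) = 498/(-232) - 169/16 = 498*(-1/232) - 169*1/16 = -249/116 - 169/16 = -5897/464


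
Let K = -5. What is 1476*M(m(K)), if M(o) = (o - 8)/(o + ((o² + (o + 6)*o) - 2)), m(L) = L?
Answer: -1476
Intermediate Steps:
M(o) = (-8 + o)/(-2 + o + o² + o*(6 + o)) (M(o) = (-8 + o)/(o + ((o² + (6 + o)*o) - 2)) = (-8 + o)/(o + ((o² + o*(6 + o)) - 2)) = (-8 + o)/(o + (-2 + o² + o*(6 + o))) = (-8 + o)/(-2 + o + o² + o*(6 + o)))
1476*M(m(K)) = 1476*((-8 - 5)/(-2 + 2*(-5)² + 7*(-5))) = 1476*(-13/(-2 + 2*25 - 35)) = 1476*(-13/(-2 + 50 - 35)) = 1476*(-13/13) = 1476*((1/13)*(-13)) = 1476*(-1) = -1476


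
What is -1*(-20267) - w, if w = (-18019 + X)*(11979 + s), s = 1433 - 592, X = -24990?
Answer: 551395647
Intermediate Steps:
s = 841
w = -551375380 (w = (-18019 - 24990)*(11979 + 841) = -43009*12820 = -551375380)
-1*(-20267) - w = -1*(-20267) - 1*(-551375380) = 20267 + 551375380 = 551395647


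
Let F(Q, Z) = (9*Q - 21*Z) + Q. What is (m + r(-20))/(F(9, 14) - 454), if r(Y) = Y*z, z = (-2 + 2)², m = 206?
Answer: -103/329 ≈ -0.31307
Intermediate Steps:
z = 0 (z = 0² = 0)
F(Q, Z) = -21*Z + 10*Q (F(Q, Z) = (-21*Z + 9*Q) + Q = -21*Z + 10*Q)
r(Y) = 0 (r(Y) = Y*0 = 0)
(m + r(-20))/(F(9, 14) - 454) = (206 + 0)/((-21*14 + 10*9) - 454) = 206/((-294 + 90) - 454) = 206/(-204 - 454) = 206/(-658) = 206*(-1/658) = -103/329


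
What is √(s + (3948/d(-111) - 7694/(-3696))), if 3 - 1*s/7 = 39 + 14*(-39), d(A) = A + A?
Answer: 5*√166173286818/34188 ≈ 59.618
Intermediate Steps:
d(A) = 2*A
s = 3570 (s = 21 - 7*(39 + 14*(-39)) = 21 - 7*(39 - 546) = 21 - 7*(-507) = 21 + 3549 = 3570)
√(s + (3948/d(-111) - 7694/(-3696))) = √(3570 + (3948/((2*(-111))) - 7694/(-3696))) = √(3570 + (3948/(-222) - 7694*(-1/3696))) = √(3570 + (3948*(-1/222) + 3847/1848)) = √(3570 + (-658/37 + 3847/1848)) = √(3570 - 1073645/68376) = √(243028675/68376) = 5*√166173286818/34188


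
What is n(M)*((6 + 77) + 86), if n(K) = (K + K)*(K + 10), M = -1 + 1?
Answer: 0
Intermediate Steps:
M = 0
n(K) = 2*K*(10 + K) (n(K) = (2*K)*(10 + K) = 2*K*(10 + K))
n(M)*((6 + 77) + 86) = (2*0*(10 + 0))*((6 + 77) + 86) = (2*0*10)*(83 + 86) = 0*169 = 0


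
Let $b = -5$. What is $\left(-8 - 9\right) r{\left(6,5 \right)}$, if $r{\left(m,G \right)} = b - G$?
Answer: $170$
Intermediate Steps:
$r{\left(m,G \right)} = -5 - G$
$\left(-8 - 9\right) r{\left(6,5 \right)} = \left(-8 - 9\right) \left(-5 - 5\right) = - 17 \left(-5 - 5\right) = \left(-17\right) \left(-10\right) = 170$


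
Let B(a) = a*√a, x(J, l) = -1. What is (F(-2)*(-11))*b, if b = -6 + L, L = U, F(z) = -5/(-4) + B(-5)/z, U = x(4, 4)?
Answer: 385/4 + 385*I*√5/2 ≈ 96.25 + 430.44*I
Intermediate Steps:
B(a) = a^(3/2)
U = -1
F(z) = 5/4 - 5*I*√5/z (F(z) = -5/(-4) + (-5)^(3/2)/z = -5*(-¼) + (-5*I*√5)/z = 5/4 - 5*I*√5/z)
L = -1
b = -7 (b = -6 - 1 = -7)
(F(-2)*(-11))*b = ((5/4 - 5*I*√5/(-2))*(-11))*(-7) = ((5/4 - 5*I*√5*(-½))*(-11))*(-7) = ((5/4 + 5*I*√5/2)*(-11))*(-7) = (-55/4 - 55*I*√5/2)*(-7) = 385/4 + 385*I*√5/2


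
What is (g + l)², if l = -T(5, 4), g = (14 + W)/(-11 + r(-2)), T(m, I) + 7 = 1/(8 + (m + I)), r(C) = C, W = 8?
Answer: 1345600/48841 ≈ 27.551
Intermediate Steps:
T(m, I) = -7 + 1/(8 + I + m) (T(m, I) = -7 + 1/(8 + (m + I)) = -7 + 1/(8 + (I + m)) = -7 + 1/(8 + I + m))
g = -22/13 (g = (14 + 8)/(-11 - 2) = 22/(-13) = 22*(-1/13) = -22/13 ≈ -1.6923)
l = 118/17 (l = -(-55 - 7*4 - 7*5)/(8 + 4 + 5) = -(-55 - 28 - 35)/17 = -(-118)/17 = -1*(-118/17) = 118/17 ≈ 6.9412)
(g + l)² = (-22/13 + 118/17)² = (1160/221)² = 1345600/48841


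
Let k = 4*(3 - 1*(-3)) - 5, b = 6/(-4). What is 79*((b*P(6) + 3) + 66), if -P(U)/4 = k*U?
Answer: 59487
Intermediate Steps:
b = -3/2 (b = 6*(-¼) = -3/2 ≈ -1.5000)
k = 19 (k = 4*(3 + 3) - 5 = 4*6 - 5 = 24 - 5 = 19)
P(U) = -76*U
79*((b*P(6) + 3) + 66) = 79*((-(-114)*6 + 3) + 66) = 79*((-3/2*(-456) + 3) + 66) = 79*((684 + 3) + 66) = 79*(687 + 66) = 79*753 = 59487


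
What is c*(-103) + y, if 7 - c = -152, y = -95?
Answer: -16472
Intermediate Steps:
c = 159 (c = 7 - 1*(-152) = 7 + 152 = 159)
c*(-103) + y = 159*(-103) - 95 = -16377 - 95 = -16472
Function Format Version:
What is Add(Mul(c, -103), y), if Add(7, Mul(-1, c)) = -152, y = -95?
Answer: -16472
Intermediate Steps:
c = 159 (c = Add(7, Mul(-1, -152)) = Add(7, 152) = 159)
Add(Mul(c, -103), y) = Add(Mul(159, -103), -95) = Add(-16377, -95) = -16472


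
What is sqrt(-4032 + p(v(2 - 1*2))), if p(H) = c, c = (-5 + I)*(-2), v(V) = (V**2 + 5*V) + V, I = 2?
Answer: I*sqrt(4026) ≈ 63.451*I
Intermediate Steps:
v(V) = V**2 + 6*V
c = 6 (c = (-5 + 2)*(-2) = -3*(-2) = 6)
p(H) = 6
sqrt(-4032 + p(v(2 - 1*2))) = sqrt(-4032 + 6) = sqrt(-4026) = I*sqrt(4026)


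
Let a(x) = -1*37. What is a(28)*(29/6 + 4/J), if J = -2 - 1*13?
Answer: -5069/30 ≈ -168.97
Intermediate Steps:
J = -15 (J = -2 - 13 = -15)
a(x) = -37
a(28)*(29/6 + 4/J) = -37*(29/6 + 4/(-15)) = -37*(29*(1/6) + 4*(-1/15)) = -37*(29/6 - 4/15) = -37*137/30 = -5069/30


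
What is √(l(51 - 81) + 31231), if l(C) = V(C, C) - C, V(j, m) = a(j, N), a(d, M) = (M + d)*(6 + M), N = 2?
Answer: √31037 ≈ 176.17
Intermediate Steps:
a(d, M) = (6 + M)*(M + d)
V(j, m) = 16 + 8*j (V(j, m) = 2² + 6*2 + 6*j + 2*j = 4 + 12 + 6*j + 2*j = 16 + 8*j)
l(C) = 16 + 7*C (l(C) = (16 + 8*C) - C = 16 + 7*C)
√(l(51 - 81) + 31231) = √((16 + 7*(51 - 81)) + 31231) = √((16 + 7*(-30)) + 31231) = √((16 - 210) + 31231) = √(-194 + 31231) = √31037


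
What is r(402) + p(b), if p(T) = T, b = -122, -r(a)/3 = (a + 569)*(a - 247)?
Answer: -451637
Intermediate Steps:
r(a) = -3*(-247 + a)*(569 + a) (r(a) = -3*(a + 569)*(a - 247) = -3*(569 + a)*(-247 + a) = -3*(-247 + a)*(569 + a))
r(402) + p(b) = (421629 - 966*402 - 3*402**2) - 122 = (421629 - 388332 - 3*161604) - 122 = (421629 - 388332 - 484812) - 122 = -451515 - 122 = -451637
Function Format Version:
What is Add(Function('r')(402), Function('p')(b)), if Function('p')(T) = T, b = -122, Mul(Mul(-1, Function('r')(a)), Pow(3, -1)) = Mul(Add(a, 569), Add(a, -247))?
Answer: -451637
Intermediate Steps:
Function('r')(a) = Mul(-3, Add(-247, a), Add(569, a)) (Function('r')(a) = Mul(-3, Mul(Add(a, 569), Add(a, -247))) = Mul(-3, Mul(Add(569, a), Add(-247, a))) = Mul(-3, Mul(Add(-247, a), Add(569, a))) = Mul(-3, Add(-247, a), Add(569, a)))
Add(Function('r')(402), Function('p')(b)) = Add(Add(421629, Mul(-966, 402), Mul(-3, Pow(402, 2))), -122) = Add(Add(421629, -388332, Mul(-3, 161604)), -122) = Add(Add(421629, -388332, -484812), -122) = Add(-451515, -122) = -451637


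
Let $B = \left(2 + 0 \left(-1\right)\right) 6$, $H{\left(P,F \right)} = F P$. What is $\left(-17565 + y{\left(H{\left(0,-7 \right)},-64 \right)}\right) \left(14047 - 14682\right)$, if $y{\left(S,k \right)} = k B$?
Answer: $11641455$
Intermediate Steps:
$B = 12$ ($B = \left(2 + 0\right) 6 = 2 \cdot 6 = 12$)
$y{\left(S,k \right)} = 12 k$ ($y{\left(S,k \right)} = k 12 = 12 k$)
$\left(-17565 + y{\left(H{\left(0,-7 \right)},-64 \right)}\right) \left(14047 - 14682\right) = \left(-17565 + 12 \left(-64\right)\right) \left(14047 - 14682\right) = \left(-17565 - 768\right) \left(-635\right) = \left(-18333\right) \left(-635\right) = 11641455$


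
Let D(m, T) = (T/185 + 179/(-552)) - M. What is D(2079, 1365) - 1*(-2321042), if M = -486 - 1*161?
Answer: 47418320209/20424 ≈ 2.3217e+6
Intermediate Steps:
M = -647 (M = -486 - 161 = -647)
D(m, T) = 356965/552 + T/185 (D(m, T) = (T/185 + 179/(-552)) - 1*(-647) = (T*(1/185) + 179*(-1/552)) + 647 = (T/185 - 179/552) + 647 = (-179/552 + T/185) + 647 = 356965/552 + T/185)
D(2079, 1365) - 1*(-2321042) = (356965/552 + (1/185)*1365) - 1*(-2321042) = (356965/552 + 273/37) + 2321042 = 13358401/20424 + 2321042 = 47418320209/20424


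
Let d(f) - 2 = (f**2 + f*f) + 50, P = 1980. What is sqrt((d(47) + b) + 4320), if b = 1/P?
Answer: sqrt(957231055)/330 ≈ 93.755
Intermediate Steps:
d(f) = 52 + 2*f**2 (d(f) = 2 + ((f**2 + f*f) + 50) = 2 + ((f**2 + f**2) + 50) = 2 + (2*f**2 + 50) = 2 + (50 + 2*f**2) = 52 + 2*f**2)
b = 1/1980 ≈ 0.00050505
sqrt((d(47) + b) + 4320) = sqrt(((52 + 2*47**2) + 1/1980) + 4320) = sqrt(((52 + 2*2209) + 1/1980) + 4320) = sqrt(((52 + 4418) + 1/1980) + 4320) = sqrt((4470 + 1/1980) + 4320) = sqrt(8850601/1980 + 4320) = sqrt(17404201/1980) = sqrt(957231055)/330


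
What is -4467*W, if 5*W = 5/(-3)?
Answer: 1489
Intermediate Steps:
W = -⅓ (W = (5/(-3))/5 = (5*(-⅓))/5 = (⅕)*(-5/3) = -⅓ ≈ -0.33333)
-4467*W = -4467*(-⅓) = 1489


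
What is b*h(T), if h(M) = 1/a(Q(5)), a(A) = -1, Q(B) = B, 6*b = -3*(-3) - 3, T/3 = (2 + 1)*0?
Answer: -1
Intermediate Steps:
T = 0 (T = 3*((2 + 1)*0) = 3*(3*0) = 3*0 = 0)
b = 1 (b = (-3*(-3) - 3)/6 = (9 - 3)/6 = (⅙)*6 = 1)
h(M) = -1 (h(M) = 1/(-1) = -1)
b*h(T) = 1*(-1) = -1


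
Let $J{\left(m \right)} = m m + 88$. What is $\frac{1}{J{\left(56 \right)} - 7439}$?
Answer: $- \frac{1}{4215} \approx -0.00023725$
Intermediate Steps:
$J{\left(m \right)} = 88 + m^{2}$ ($J{\left(m \right)} = m^{2} + 88 = 88 + m^{2}$)
$\frac{1}{J{\left(56 \right)} - 7439} = \frac{1}{\left(88 + 56^{2}\right) - 7439} = \frac{1}{\left(88 + 3136\right) - 7439} = \frac{1}{3224 - 7439} = \frac{1}{-4215} = - \frac{1}{4215}$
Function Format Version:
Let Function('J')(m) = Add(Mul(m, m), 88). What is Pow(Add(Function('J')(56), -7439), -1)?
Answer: Rational(-1, 4215) ≈ -0.00023725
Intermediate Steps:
Function('J')(m) = Add(88, Pow(m, 2)) (Function('J')(m) = Add(Pow(m, 2), 88) = Add(88, Pow(m, 2)))
Pow(Add(Function('J')(56), -7439), -1) = Pow(Add(Add(88, Pow(56, 2)), -7439), -1) = Pow(Add(Add(88, 3136), -7439), -1) = Pow(Add(3224, -7439), -1) = Pow(-4215, -1) = Rational(-1, 4215)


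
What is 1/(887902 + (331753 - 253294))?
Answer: 1/966361 ≈ 1.0348e-6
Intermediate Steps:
1/(887902 + (331753 - 253294)) = 1/(887902 + 78459) = 1/966361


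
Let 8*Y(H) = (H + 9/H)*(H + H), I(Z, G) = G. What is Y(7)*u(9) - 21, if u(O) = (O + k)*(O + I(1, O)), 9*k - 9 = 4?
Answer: 2705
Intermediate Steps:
k = 13/9 (k = 1 + (1/9)*4 = 1 + 4/9 = 13/9 ≈ 1.4444)
Y(H) = H*(H + 9/H)/4 (Y(H) = ((H + 9/H)*(H + H))/8 = ((H + 9/H)*(2*H))/8 = (2*H*(H + 9/H))/8 = H*(H + 9/H)/4)
u(O) = 2*O*(13/9 + O) (u(O) = (O + 13/9)*(O + O) = (13/9 + O)*(2*O) = 2*O*(13/9 + O))
Y(7)*u(9) - 21 = (9/4 + (1/4)*7**2)*((2/9)*9*(13 + 9*9)) - 21 = (9/4 + (1/4)*49)*((2/9)*9*(13 + 81)) - 21 = (9/4 + 49/4)*((2/9)*9*94) - 21 = (29/2)*188 - 21 = 2726 - 21 = 2705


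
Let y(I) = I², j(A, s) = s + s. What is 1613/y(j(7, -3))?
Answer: 1613/36 ≈ 44.806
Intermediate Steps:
j(A, s) = 2*s
1613/y(j(7, -3)) = 1613/((2*(-3))²) = 1613/((-6)²) = 1613/36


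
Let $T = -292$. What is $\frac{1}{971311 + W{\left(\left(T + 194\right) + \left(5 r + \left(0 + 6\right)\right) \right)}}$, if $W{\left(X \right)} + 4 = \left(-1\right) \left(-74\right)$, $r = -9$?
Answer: $\frac{1}{971381} \approx 1.0295 \cdot 10^{-6}$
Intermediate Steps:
$W{\left(X \right)} = 70$ ($W{\left(X \right)} = -4 - -74 = -4 + 74 = 70$)
$\frac{1}{971311 + W{\left(\left(T + 194\right) + \left(5 r + \left(0 + 6\right)\right) \right)}} = \frac{1}{971311 + 70} = \frac{1}{971381}$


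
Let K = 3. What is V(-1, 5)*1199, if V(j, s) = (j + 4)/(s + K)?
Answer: 3597/8 ≈ 449.63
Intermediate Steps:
V(j, s) = (4 + j)/(3 + s) (V(j, s) = (j + 4)/(s + 3) = (4 + j)/(3 + s))
V(-1, 5)*1199 = ((4 - 1)/(3 + 5))*1199 = (3/8)*1199 = 3597/8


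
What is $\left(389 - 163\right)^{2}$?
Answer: $51076$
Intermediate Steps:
$\left(389 - 163\right)^{2} = 226^{2} = 51076$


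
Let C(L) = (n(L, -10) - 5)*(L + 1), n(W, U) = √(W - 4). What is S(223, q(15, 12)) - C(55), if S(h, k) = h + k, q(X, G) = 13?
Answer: 516 - 56*√51 ≈ 116.08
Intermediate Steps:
n(W, U) = √(-4 + W)
C(L) = (1 + L)*(-5 + √(-4 + L)) (C(L) = (√(-4 + L) - 5)*(L + 1) = (-5 + √(-4 + L))*(1 + L) = (1 + L)*(-5 + √(-4 + L)))
S(223, q(15, 12)) - C(55) = (223 + 13) - (-5 + √(-4 + 55) - 5*55 + 55*√(-4 + 55)) = 236 - (-5 + √51 - 275 + 55*√51) = 236 - (-280 + 56*√51) = 236 + (280 - 56*√51) = 516 - 56*√51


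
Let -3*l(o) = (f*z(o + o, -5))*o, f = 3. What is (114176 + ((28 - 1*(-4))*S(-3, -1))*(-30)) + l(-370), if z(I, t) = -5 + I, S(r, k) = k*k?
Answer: -162434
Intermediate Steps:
S(r, k) = k**2
l(o) = -o*(-15 + 6*o)/3 (l(o) = -3*(-5 + (o + o))*o/3 = -3*(-5 + 2*o)*o/3 = -(-15 + 6*o)*o/3 = -o*(-15 + 6*o)/3)
(114176 + ((28 - 1*(-4))*S(-3, -1))*(-30)) + l(-370) = (114176 + ((28 - 1*(-4))*(-1)**2)*(-30)) - 370*(5 - 2*(-370)) = (114176 + ((28 + 4)*1)*(-30)) - 370*(5 + 740) = (114176 + (32*1)*(-30)) - 370*745 = (114176 + 32*(-30)) - 275650 = (114176 - 960) - 275650 = 113216 - 275650 = -162434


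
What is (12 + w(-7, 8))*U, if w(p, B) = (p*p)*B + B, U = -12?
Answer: -4944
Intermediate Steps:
w(p, B) = B + B*p² (w(p, B) = p²*B + B = B*p² + B = B + B*p²)
(12 + w(-7, 8))*U = (12 + 8*(1 + (-7)²))*(-12) = (12 + 8*(1 + 49))*(-12) = (12 + 8*50)*(-12) = (12 + 400)*(-12) = 412*(-12) = -4944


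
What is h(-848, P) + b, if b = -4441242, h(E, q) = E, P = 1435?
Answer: -4442090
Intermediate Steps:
h(-848, P) + b = -848 - 4441242 = -4442090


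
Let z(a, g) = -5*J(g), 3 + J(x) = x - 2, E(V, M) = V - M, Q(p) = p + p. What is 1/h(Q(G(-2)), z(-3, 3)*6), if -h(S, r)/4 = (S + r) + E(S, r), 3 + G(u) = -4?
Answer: 1/112 ≈ 0.0089286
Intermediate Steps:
G(u) = -7 (G(u) = -3 - 4 = -7)
Q(p) = 2*p
J(x) = -5 + x (J(x) = -3 + (x - 2) = -3 + (-2 + x) = -5 + x)
z(a, g) = 25 - 5*g (z(a, g) = -5*(-5 + g) = 25 - 5*g)
h(S, r) = -8*S (h(S, r) = -4*((S + r) + (S - r)) = -8*S)
1/h(Q(G(-2)), z(-3, 3)*6) = 1/(-16*(-7)) = 1/(-8*(-14)) = 1/112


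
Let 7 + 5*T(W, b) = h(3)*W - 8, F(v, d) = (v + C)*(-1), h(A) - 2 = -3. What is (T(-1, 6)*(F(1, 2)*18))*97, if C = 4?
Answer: 24444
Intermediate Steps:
h(A) = -1 (h(A) = 2 - 3 = -1)
F(v, d) = -4 - v (F(v, d) = (v + 4)*(-1) = (4 + v)*(-1) = -4 - v)
T(W, b) = -3 - W/5 (T(W, b) = -7/5 + (-W - 8)/5 = -7/5 + (-8 - W)/5 = -7/5 + (-8/5 - W/5) = -3 - W/5)
(T(-1, 6)*(F(1, 2)*18))*97 = ((-3 - 1/5*(-1))*((-4 - 1*1)*18))*97 = ((-3 + 1/5)*((-4 - 1)*18))*97 = -(-14)*18*97 = -14/5*(-90)*97 = 252*97 = 24444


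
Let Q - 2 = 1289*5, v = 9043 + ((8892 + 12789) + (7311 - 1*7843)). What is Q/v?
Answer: 2149/10064 ≈ 0.21353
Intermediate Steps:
v = 30192 (v = 9043 + (21681 + (7311 - 7843)) = 9043 + (21681 - 532) = 9043 + 21149 = 30192)
Q = 6447 (Q = 2 + 1289*5 = 2 + 6445 = 6447)
Q/v = 6447/30192 = 6447*(1/30192) = 2149/10064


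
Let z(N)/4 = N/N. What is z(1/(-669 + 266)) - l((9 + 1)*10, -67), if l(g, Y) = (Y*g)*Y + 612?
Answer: -449508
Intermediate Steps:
l(g, Y) = 612 + g*Y**2 (l(g, Y) = g*Y**2 + 612 = 612 + g*Y**2)
z(N) = 4 (z(N) = 4*(N/N) = 4*1 = 4)
z(1/(-669 + 266)) - l((9 + 1)*10, -67) = 4 - (612 + ((9 + 1)*10)*(-67)**2) = 4 - (612 + (10*10)*4489) = 4 - (612 + 100*4489) = 4 - (612 + 448900) = 4 - 1*449512 = 4 - 449512 = -449508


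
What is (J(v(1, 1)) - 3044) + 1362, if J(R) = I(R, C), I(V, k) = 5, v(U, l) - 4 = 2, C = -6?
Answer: -1677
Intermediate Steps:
v(U, l) = 6 (v(U, l) = 4 + 2 = 6)
J(R) = 5
(J(v(1, 1)) - 3044) + 1362 = (5 - 3044) + 1362 = -3039 + 1362 = -1677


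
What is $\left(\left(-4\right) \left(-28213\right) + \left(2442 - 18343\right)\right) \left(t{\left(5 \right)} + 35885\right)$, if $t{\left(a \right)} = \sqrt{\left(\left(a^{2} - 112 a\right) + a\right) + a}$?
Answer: $3479086635 + 484755 i \sqrt{21} \approx 3.4791 \cdot 10^{9} + 2.2214 \cdot 10^{6} i$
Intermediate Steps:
$t{\left(a \right)} = \sqrt{a^{2} - 110 a}$ ($t{\left(a \right)} = \sqrt{\left(a^{2} - 111 a\right) + a} = \sqrt{a^{2} - 110 a}$)
$\left(\left(-4\right) \left(-28213\right) + \left(2442 - 18343\right)\right) \left(t{\left(5 \right)} + 35885\right) = \left(\left(-4\right) \left(-28213\right) + \left(2442 - 18343\right)\right) \left(\sqrt{5 \left(-110 + 5\right)} + 35885\right) = \left(112852 - 15901\right) \left(\sqrt{5 \left(-105\right)} + 35885\right) = 96951 \left(\sqrt{-525} + 35885\right) = 96951 \left(5 i \sqrt{21} + 35885\right) = 96951 \left(35885 + 5 i \sqrt{21}\right) = 3479086635 + 484755 i \sqrt{21}$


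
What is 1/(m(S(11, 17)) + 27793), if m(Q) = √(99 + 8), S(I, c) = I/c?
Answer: 27793/772450742 - √107/772450742 ≈ 3.5967e-5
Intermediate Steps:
m(Q) = √107
1/(m(S(11, 17)) + 27793) = 1/(√107 + 27793) = 1/(27793 + √107)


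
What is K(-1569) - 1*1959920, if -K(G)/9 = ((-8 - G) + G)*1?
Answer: -1959848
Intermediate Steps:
K(G) = 72 (K(G) = -9*((-8 - G) + G) = -(-72) = -9*(-8) = 72)
K(-1569) - 1*1959920 = 72 - 1*1959920 = 72 - 1959920 = -1959848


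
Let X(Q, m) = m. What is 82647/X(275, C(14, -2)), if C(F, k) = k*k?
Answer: 82647/4 ≈ 20662.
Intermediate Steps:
C(F, k) = k²
82647/X(275, C(14, -2)) = 82647/((-2)²) = 82647/4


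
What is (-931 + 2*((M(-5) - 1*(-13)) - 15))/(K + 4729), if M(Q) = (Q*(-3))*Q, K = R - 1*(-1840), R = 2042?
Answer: -1085/8611 ≈ -0.12600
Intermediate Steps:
K = 3882 (K = 2042 - 1*(-1840) = 2042 + 1840 = 3882)
M(Q) = -3*Q² (M(Q) = (-3*Q)*Q = -3*Q²)
(-931 + 2*((M(-5) - 1*(-13)) - 15))/(K + 4729) = (-931 + 2*((-3*(-5)² - 1*(-13)) - 15))/(3882 + 4729) = (-931 + 2*((-3*25 + 13) - 15))/8611 = (-931 + 2*((-75 + 13) - 15))*(1/8611) = (-931 + 2*(-62 - 15))*(1/8611) = (-931 + 2*(-77))*(1/8611) = (-931 - 154)*(1/8611) = -1085*1/8611 = -1085/8611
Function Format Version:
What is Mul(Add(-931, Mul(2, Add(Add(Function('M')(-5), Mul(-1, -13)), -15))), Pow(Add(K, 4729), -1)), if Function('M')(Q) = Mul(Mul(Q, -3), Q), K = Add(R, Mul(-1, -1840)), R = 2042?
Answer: Rational(-1085, 8611) ≈ -0.12600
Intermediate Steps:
K = 3882 (K = Add(2042, Mul(-1, -1840)) = Add(2042, 1840) = 3882)
Function('M')(Q) = Mul(-3, Pow(Q, 2)) (Function('M')(Q) = Mul(Mul(-3, Q), Q) = Mul(-3, Pow(Q, 2)))
Mul(Add(-931, Mul(2, Add(Add(Function('M')(-5), Mul(-1, -13)), -15))), Pow(Add(K, 4729), -1)) = Mul(Add(-931, Mul(2, Add(Add(Mul(-3, Pow(-5, 2)), Mul(-1, -13)), -15))), Pow(Add(3882, 4729), -1)) = Mul(Add(-931, Mul(2, Add(Add(Mul(-3, 25), 13), -15))), Pow(8611, -1)) = Mul(Add(-931, Mul(2, Add(Add(-75, 13), -15))), Rational(1, 8611)) = Mul(Add(-931, Mul(2, Add(-62, -15))), Rational(1, 8611)) = Mul(Add(-931, Mul(2, -77)), Rational(1, 8611)) = Mul(Add(-931, -154), Rational(1, 8611)) = Mul(-1085, Rational(1, 8611)) = Rational(-1085, 8611)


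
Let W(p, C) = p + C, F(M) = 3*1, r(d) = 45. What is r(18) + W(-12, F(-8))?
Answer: 36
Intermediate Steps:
F(M) = 3
W(p, C) = C + p
r(18) + W(-12, F(-8)) = 45 + (3 - 12) = 45 - 9 = 36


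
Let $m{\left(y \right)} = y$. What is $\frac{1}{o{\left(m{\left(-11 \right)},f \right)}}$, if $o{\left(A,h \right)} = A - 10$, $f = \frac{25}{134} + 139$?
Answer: $- \frac{1}{21} \approx -0.047619$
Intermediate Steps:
$f = \frac{18651}{134}$ ($f = 25 \cdot \frac{1}{134} + 139 = \frac{25}{134} + 139 = \frac{18651}{134} \approx 139.19$)
$o{\left(A,h \right)} = -10 + A$ ($o{\left(A,h \right)} = A - 10 = -10 + A$)
$\frac{1}{o{\left(m{\left(-11 \right)},f \right)}} = \frac{1}{-10 - 11} = \frac{1}{-21} = - \frac{1}{21}$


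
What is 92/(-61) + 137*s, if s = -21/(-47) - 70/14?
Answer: -1792722/2867 ≈ -625.29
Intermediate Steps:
s = -214/47 (s = -21*(-1/47) - 70*1/14 = 21/47 - 5 = -214/47 ≈ -4.5532)
92/(-61) + 137*s = 92/(-61) + 137*(-214/47) = 92*(-1/61) - 29318/47 = -92/61 - 29318/47 = -1792722/2867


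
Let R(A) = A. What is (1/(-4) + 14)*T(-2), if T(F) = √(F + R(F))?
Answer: 55*I/2 ≈ 27.5*I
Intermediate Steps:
T(F) = √2*√F (T(F) = √(F + F) = √(2*F) = √2*√F)
(1/(-4) + 14)*T(-2) = (1/(-4) + 14)*(√2*√(-2)) = (-¼ + 14)*(√2*(I*√2)) = 55*(2*I)/4 = 55*I/2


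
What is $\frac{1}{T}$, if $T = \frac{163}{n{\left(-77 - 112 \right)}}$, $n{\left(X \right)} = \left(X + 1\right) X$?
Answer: $\frac{35532}{163} \approx 217.99$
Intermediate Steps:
$n{\left(X \right)} = X \left(1 + X\right)$ ($n{\left(X \right)} = \left(1 + X\right) X = X \left(1 + X\right)$)
$T = \frac{163}{35532}$ ($T = \frac{163}{\left(-77 - 112\right) \left(1 - 189\right)} = \frac{163}{\left(-189\right) \left(1 - 189\right)} = \frac{163}{\left(-189\right) \left(-188\right)} = \frac{163}{35532} \approx 0.0045874$)
$\frac{1}{T} = \frac{1}{\frac{163}{35532}} = \frac{35532}{163}$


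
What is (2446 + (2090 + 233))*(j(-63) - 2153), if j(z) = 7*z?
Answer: -12370786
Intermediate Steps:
(2446 + (2090 + 233))*(j(-63) - 2153) = (2446 + (2090 + 233))*(7*(-63) - 2153) = (2446 + 2323)*(-441 - 2153) = 4769*(-2594) = -12370786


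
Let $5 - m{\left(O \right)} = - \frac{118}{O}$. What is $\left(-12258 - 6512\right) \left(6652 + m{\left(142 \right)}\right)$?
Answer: $- \frac{8872691620}{71} \approx -1.2497 \cdot 10^{8}$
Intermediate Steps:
$m{\left(O \right)} = 5 + \frac{118}{O}$ ($m{\left(O \right)} = 5 - - \frac{118}{O} = 5 + \frac{118}{O}$)
$\left(-12258 - 6512\right) \left(6652 + m{\left(142 \right)}\right) = \left(-12258 - 6512\right) \left(6652 + \left(5 + \frac{118}{142}\right)\right) = - 18770 \left(6652 + \left(5 + 118 \cdot \frac{1}{142}\right)\right) = - 18770 \left(6652 + \left(5 + \frac{59}{71}\right)\right) = - 18770 \left(6652 + \frac{414}{71}\right) = \left(-18770\right) \frac{472706}{71} = - \frac{8872691620}{71}$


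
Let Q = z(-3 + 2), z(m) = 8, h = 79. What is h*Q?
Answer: 632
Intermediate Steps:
Q = 8
h*Q = 79*8 = 632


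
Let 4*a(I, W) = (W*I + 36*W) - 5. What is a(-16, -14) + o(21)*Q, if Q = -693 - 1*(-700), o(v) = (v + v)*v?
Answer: 24411/4 ≈ 6102.8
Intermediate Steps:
a(I, W) = -5/4 + 9*W + I*W/4 (a(I, W) = ((W*I + 36*W) - 5)/4 = ((I*W + 36*W) - 5)/4 = ((36*W + I*W) - 5)/4 = (-5 + 36*W + I*W)/4 = -5/4 + 9*W + I*W/4)
o(v) = 2*v**2 (o(v) = (2*v)*v = 2*v**2)
Q = 7 (Q = -693 + 700 = 7)
a(-16, -14) + o(21)*Q = (-5/4 + 9*(-14) + (1/4)*(-16)*(-14)) + (2*21**2)*7 = (-5/4 - 126 + 56) + (2*441)*7 = -285/4 + 882*7 = -285/4 + 6174 = 24411/4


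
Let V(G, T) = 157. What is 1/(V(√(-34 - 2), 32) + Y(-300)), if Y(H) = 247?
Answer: 1/404 ≈ 0.0024752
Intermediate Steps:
1/(V(√(-34 - 2), 32) + Y(-300)) = 1/(157 + 247) = 1/404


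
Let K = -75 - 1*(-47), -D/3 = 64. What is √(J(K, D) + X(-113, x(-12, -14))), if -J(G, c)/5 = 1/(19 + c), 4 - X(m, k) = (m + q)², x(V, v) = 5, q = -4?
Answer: 50*I*√163831/173 ≈ 116.98*I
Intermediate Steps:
D = -192 (D = -3*64 = -192)
K = -28 (K = -75 + 47 = -28)
X(m, k) = 4 - (-4 + m)² (X(m, k) = 4 - (m - 4)² = 4 - (-4 + m)²)
J(G, c) = -5/(19 + c)
√(J(K, D) + X(-113, x(-12, -14))) = √(-5/(19 - 192) + (4 - (-4 - 113)²)) = √(-5/(-173) + (4 - 1*(-117)²)) = √(-5*(-1/173) + (4 - 1*13689)) = √(5/173 + (4 - 13689)) = √(5/173 - 13685) = √(-2367500/173) = 50*I*√163831/173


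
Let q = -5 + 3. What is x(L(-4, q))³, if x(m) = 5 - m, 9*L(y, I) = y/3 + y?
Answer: 3442951/19683 ≈ 174.92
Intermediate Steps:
q = -2
L(y, I) = 4*y/27 (L(y, I) = (y/3 + y)/9 = (4*y/3)/9 = 4*y/27)
x(L(-4, q))³ = (5 - 4*(-4)/27)³ = (5 - 1*(-16/27))³ = (5 + 16/27)³ = (151/27)³ = 3442951/19683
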